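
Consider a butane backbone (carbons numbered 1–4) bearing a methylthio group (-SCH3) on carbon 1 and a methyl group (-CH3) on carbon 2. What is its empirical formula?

Atom tally by fragment:
  CH3SCH2 → C:2 H:5 S:1
  CH(CH3) → C:2 H:4
  CH2 → C:1 H:2
  CH3 → C:1 H:3
Element totals:
  C: 6
  H: 14
  S: 1
Molecular formula: C6H14S.
gcd of subscripts (6, 14, 1) = 1, so the empirical formula equals the molecular formula.

C6H14S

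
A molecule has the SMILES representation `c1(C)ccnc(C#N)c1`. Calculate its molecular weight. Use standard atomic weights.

118.14 g/mol

Atom tally by fragment:
  pyridine ring core → C:5 H:5 N:1
  (− 2 ring H displaced by substituents)
  + CH3 → C:1 H:3
  + CN → C:1 N:1
Element totals:
  C: 7
  H: 6
  N: 2
Molecular formula: C7H6N2.
  M = 7(12.011) + 6(1.008) + 2(14.007)
    = 84.077 + 6.048 + 28.014 = 118.139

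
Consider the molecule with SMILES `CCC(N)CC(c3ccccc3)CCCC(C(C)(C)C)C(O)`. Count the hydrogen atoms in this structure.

Atom tally by fragment:
  CH3 → C:1 H:3
  CH2 → C:1 H:2
  CH(NH2) → C:1 H:3 N:1
  CH2 → C:1 H:2
  CH(C6H5) → C:7 H:6
  CH2 → C:1 H:2
  CH2 → C:1 H:2
  CH2 → C:1 H:2
  CH(C(CH3)3) → C:5 H:10
  CH2OH → C:1 H:3 O:1
Element totals:
  C: 20
  H: 35
  N: 1
  O: 1

35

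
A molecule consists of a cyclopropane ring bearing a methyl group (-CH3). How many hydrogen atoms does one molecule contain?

Atom tally by fragment:
  cyclopropane ring core → C:3 H:6
  (− 1 ring H displaced by substituents)
  + CH3 → C:1 H:3
Element totals:
  C: 4
  H: 8

8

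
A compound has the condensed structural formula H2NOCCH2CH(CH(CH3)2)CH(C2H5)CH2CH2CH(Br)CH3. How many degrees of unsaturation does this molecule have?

Element totals:
  C: 13
  H: 26
  Br: 1
  N: 1
  O: 1
Molecular formula: C13H26BrNO.
DoU = (2C + 2 + N − H − X) / 2 = (2·13 + 2 + 1 − 26 − 1) / 2 = 1.

1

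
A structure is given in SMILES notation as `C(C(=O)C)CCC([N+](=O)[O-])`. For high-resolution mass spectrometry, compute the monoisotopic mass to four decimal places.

145.0739

Atom tally by fragment:
  CH3COCH2 → C:3 H:5 O:1
  CH2 → C:1 H:2
  CH2 → C:1 H:2
  CH2NO2 → C:1 H:2 N:1 O:2
Element totals:
  C: 6
  H: 11
  N: 1
  O: 3
Molecular formula: C6H11NO3.
  M = 6(12.0) + 11(1.007825) + 14.003074 + 3(15.994915)
    = 72.000000 + 11.086075 + 14.003074 + 47.984745 = 145.073894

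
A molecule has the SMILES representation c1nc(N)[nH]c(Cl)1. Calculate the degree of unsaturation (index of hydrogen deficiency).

3

Atom tally by fragment:
  imidazole ring core → C:3 H:4 N:2
  (− 2 ring H displaced by substituents)
  + NH2 → N:1 H:2
  + Cl → Cl:1
Element totals:
  C: 3
  H: 4
  Cl: 1
  N: 3
Molecular formula: C3H4ClN3.
DoU = (2C + 2 + N − H − X) / 2 = (2·3 + 2 + 3 − 4 − 1) / 2 = 3.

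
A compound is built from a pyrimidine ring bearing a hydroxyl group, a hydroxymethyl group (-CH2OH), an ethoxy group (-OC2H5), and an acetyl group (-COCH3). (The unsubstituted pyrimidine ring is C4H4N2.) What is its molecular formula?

Atom tally by fragment:
  pyrimidine ring core → C:4 H:4 N:2
  (− 4 ring H displaced by substituents)
  + OH → O:1 H:1
  + CH2OH → C:1 H:3 O:1
  + OC2H5 → C:2 H:5 O:1
  + COCH3 → C:2 H:3 O:1
Element totals:
  C: 9
  H: 12
  N: 2
  O: 4

C9H12N2O4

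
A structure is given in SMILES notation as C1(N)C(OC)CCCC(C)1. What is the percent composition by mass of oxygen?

Atom tally by fragment:
  cyclohexane ring core → C:6 H:12
  (− 3 ring H displaced by substituents)
  + NH2 → N:1 H:2
  + OCH3 → C:1 H:3 O:1
  + CH3 → C:1 H:3
Element totals:
  C: 8
  H: 17
  N: 1
  O: 1
Molecular formula: C8H17NO.
Molar mass = 143.230 g/mol.
Mass from O: 1 × 15.999 = 15.999 g/mol.
%O = 15.999 / 143.230 × 100 = 11.17%.

11.17%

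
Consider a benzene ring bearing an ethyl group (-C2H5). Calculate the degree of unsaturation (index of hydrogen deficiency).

4

Atom tally by fragment:
  benzene ring core → C:6 H:6
  (− 1 ring H displaced by substituents)
  + C2H5 → C:2 H:5
Element totals:
  C: 8
  H: 10
Molecular formula: C8H10.
DoU = (2C + 2 + N − H − X) / 2 = (2·8 + 2 + 0 − 10 − 0) / 2 = 4.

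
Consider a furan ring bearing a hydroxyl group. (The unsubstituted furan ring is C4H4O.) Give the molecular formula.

C4H4O2

Atom tally by fragment:
  furan ring core → C:4 H:4 O:1
  (− 1 ring H displaced by substituents)
  + OH → O:1 H:1
Element totals:
  C: 4
  H: 4
  O: 2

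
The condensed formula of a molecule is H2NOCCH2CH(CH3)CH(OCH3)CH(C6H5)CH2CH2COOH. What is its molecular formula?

C16H23NO4

Atom tally by fragment:
  H2NOCCH2 → C:2 H:4 O:1 N:1
  CH(CH3) → C:2 H:4
  CH(OCH3) → C:2 H:4 O:1
  CH(C6H5) → C:7 H:6
  CH2 → C:1 H:2
  CH2COOH → C:2 H:3 O:2
Element totals:
  C: 16
  H: 23
  N: 1
  O: 4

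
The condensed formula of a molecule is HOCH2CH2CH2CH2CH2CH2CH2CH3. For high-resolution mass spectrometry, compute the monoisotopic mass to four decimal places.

Atom tally by fragment:
  HOCH2CH2 → C:2 H:5 O:1
  CH2 → C:1 H:2
  CH2 → C:1 H:2
  CH2 → C:1 H:2
  CH2 → C:1 H:2
  CH2 → C:1 H:2
  CH3 → C:1 H:3
Element totals:
  C: 8
  H: 18
  O: 1
Molecular formula: C8H18O.
  M = 8(12.0) + 18(1.007825) + 15.994915
    = 96.000000 + 18.140850 + 15.994915 = 130.135765

130.1358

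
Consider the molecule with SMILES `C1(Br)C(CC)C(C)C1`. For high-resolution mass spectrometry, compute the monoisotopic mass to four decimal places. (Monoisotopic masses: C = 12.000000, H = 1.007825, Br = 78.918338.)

Atom tally by fragment:
  cyclobutane ring core → C:4 H:8
  (− 3 ring H displaced by substituents)
  + Br → Br:1
  + C2H5 → C:2 H:5
  + CH3 → C:1 H:3
Element totals:
  C: 7
  H: 13
  Br: 1
Molecular formula: C7H13Br.
  M = 7(12.0) + 13(1.007825) + 78.918338
    = 84.000000 + 13.101725 + 78.918338 = 176.020063

176.0201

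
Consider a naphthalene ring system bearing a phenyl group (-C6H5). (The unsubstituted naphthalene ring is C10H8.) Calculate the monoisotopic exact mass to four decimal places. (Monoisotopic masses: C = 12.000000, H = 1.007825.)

204.0939

Atom tally by fragment:
  naphthalene ring system core → C:10 H:8
  (− 1 ring H displaced by substituents)
  + C6H5 → C:6 H:5
Element totals:
  C: 16
  H: 12
Molecular formula: C16H12.
  M = 16(12.0) + 12(1.007825)
    = 192.000000 + 12.093900 = 204.093900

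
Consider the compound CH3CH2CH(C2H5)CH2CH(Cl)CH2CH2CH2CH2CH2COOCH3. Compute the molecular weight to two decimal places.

Atom tally by fragment:
  CH3 → C:1 H:3
  CH2 → C:1 H:2
  CH(C2H5) → C:3 H:6
  CH2 → C:1 H:2
  CH(Cl) → C:1 H:1 Cl:1
  CH2 → C:1 H:2
  CH2 → C:1 H:2
  CH2 → C:1 H:2
  CH2 → C:1 H:2
  CH2COOCH3 → C:3 H:5 O:2
Element totals:
  C: 14
  H: 27
  Cl: 1
  O: 2
Molecular formula: C14H27ClO2.
  M = 14(12.011) + 27(1.008) + 35.45 + 2(15.999)
    = 168.154 + 27.216 + 35.450 + 31.998 = 262.818

262.82 g/mol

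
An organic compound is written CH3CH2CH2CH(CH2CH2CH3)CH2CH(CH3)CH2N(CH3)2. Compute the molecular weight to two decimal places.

Element totals:
  C: 13
  H: 29
  N: 1
Molecular formula: C13H29N.
  M = 13(12.011) + 29(1.008) + 14.007
    = 156.143 + 29.232 + 14.007 = 199.382

199.38 g/mol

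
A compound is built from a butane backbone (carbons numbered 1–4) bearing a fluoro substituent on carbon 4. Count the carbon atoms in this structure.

4

Atom tally by fragment:
  CH3 → C:1 H:3
  CH2 → C:1 H:2
  CH2 → C:1 H:2
  CH2F → C:1 H:2 F:1
Element totals:
  C: 4
  H: 9
  F: 1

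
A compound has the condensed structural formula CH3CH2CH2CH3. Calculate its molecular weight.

Atom tally by fragment:
  CH3 → C:1 H:3
  CH2 → C:1 H:2
  CH2 → C:1 H:2
  CH3 → C:1 H:3
Element totals:
  C: 4
  H: 10
Molecular formula: C4H10.
  M = 4(12.011) + 10(1.008)
    = 48.044 + 10.080 = 58.124

58.12 g/mol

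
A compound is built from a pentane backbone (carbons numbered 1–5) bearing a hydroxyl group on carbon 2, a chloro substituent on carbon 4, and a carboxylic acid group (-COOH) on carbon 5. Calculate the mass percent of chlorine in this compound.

Atom tally by fragment:
  CH3 → C:1 H:3
  CH(OH) → C:1 H:2 O:1
  CH2 → C:1 H:2
  CH(Cl) → C:1 H:1 Cl:1
  CH2COOH → C:2 H:3 O:2
Element totals:
  C: 6
  H: 11
  Cl: 1
  O: 3
Molecular formula: C6H11ClO3.
Molar mass = 166.601 g/mol.
Mass from Cl: 1 × 35.45 = 35.450 g/mol.
%Cl = 35.450 / 166.601 × 100 = 21.28%.

21.28%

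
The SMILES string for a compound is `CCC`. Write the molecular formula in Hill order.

C3H8

Atom tally by fragment:
  CH3 → C:1 H:3
  CH2 → C:1 H:2
  CH3 → C:1 H:3
Element totals:
  C: 3
  H: 8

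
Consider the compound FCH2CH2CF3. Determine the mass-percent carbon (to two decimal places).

Atom tally by fragment:
  FCH2 → C:1 H:2 F:1
  CH2CF3 → C:2 H:2 F:3
Element totals:
  C: 3
  H: 4
  F: 4
Molecular formula: C3H4F4.
Molar mass = 116.057 g/mol.
Mass from C: 3 × 12.011 = 36.033 g/mol.
%C = 36.033 / 116.057 × 100 = 31.05%.

31.05%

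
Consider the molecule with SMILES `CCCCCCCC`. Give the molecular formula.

C8H18

Atom tally by fragment:
  CH3 → C:1 H:3
  CH2 → C:1 H:2
  CH2 → C:1 H:2
  CH2 → C:1 H:2
  CH2 → C:1 H:2
  CH2 → C:1 H:2
  CH2 → C:1 H:2
  CH3 → C:1 H:3
Element totals:
  C: 8
  H: 18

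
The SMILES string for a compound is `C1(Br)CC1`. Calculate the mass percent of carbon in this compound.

29.79%

Atom tally by fragment:
  cyclopropane ring core → C:3 H:6
  (− 1 ring H displaced by substituents)
  + Br → Br:1
Element totals:
  C: 3
  H: 5
  Br: 1
Molecular formula: C3H5Br.
Molar mass = 120.977 g/mol.
Mass from C: 3 × 12.011 = 36.033 g/mol.
%C = 36.033 / 120.977 × 100 = 29.79%.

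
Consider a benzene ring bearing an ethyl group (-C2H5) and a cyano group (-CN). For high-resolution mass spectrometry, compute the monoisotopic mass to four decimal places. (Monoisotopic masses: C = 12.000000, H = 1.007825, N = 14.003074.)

131.0735

Atom tally by fragment:
  benzene ring core → C:6 H:6
  (− 2 ring H displaced by substituents)
  + C2H5 → C:2 H:5
  + CN → C:1 N:1
Element totals:
  C: 9
  H: 9
  N: 1
Molecular formula: C9H9N.
  M = 9(12.0) + 9(1.007825) + 14.003074
    = 108.000000 + 9.070425 + 14.003074 = 131.073499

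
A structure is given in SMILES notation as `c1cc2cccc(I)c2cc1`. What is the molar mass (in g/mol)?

254.07 g/mol

Atom tally by fragment:
  naphthalene ring system core → C:10 H:8
  (− 1 ring H displaced by substituents)
  + I → I:1
Element totals:
  C: 10
  H: 7
  I: 1
Molecular formula: C10H7I.
  M = 10(12.011) + 7(1.008) + 126.904
    = 120.110 + 7.056 + 126.904 = 254.070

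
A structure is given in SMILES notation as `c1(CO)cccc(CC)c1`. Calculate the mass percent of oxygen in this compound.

11.75%

Atom tally by fragment:
  benzene ring core → C:6 H:6
  (− 2 ring H displaced by substituents)
  + CH2OH → C:1 H:3 O:1
  + C2H5 → C:2 H:5
Element totals:
  C: 9
  H: 12
  O: 1
Molecular formula: C9H12O.
Molar mass = 136.194 g/mol.
Mass from O: 1 × 15.999 = 15.999 g/mol.
%O = 15.999 / 136.194 × 100 = 11.75%.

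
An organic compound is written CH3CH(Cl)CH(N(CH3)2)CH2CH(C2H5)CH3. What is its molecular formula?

C10H22ClN

Atom tally by fragment:
  CH3 → C:1 H:3
  CH(Cl) → C:1 H:1 Cl:1
  CH(N(CH3)2) → C:3 H:7 N:1
  CH2 → C:1 H:2
  CH(C2H5) → C:3 H:6
  CH3 → C:1 H:3
Element totals:
  C: 10
  H: 22
  Cl: 1
  N: 1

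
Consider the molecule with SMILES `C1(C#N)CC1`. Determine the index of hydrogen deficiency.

Atom tally by fragment:
  cyclopropane ring core → C:3 H:6
  (− 1 ring H displaced by substituents)
  + CN → C:1 N:1
Element totals:
  C: 4
  H: 5
  N: 1
Molecular formula: C4H5N.
DoU = (2C + 2 + N − H − X) / 2 = (2·4 + 2 + 1 − 5 − 0) / 2 = 3.

3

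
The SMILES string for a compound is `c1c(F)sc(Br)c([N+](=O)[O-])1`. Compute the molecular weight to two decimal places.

Atom tally by fragment:
  thiophene ring core → C:4 H:4 S:1
  (− 3 ring H displaced by substituents)
  + F → F:1
  + Br → Br:1
  + NO2 → N:1 O:2
Element totals:
  C: 4
  H: 1
  Br: 1
  F: 1
  N: 1
  O: 2
  S: 1
Molecular formula: C4HBrFNO2S.
  M = 4(12.011) + 1.008 + 79.904 + 18.998 + 14.007 + 2(15.999) + 32.06
    = 48.044 + 1.008 + 79.904 + 18.998 + 14.007 + 31.998 + 32.060 = 226.019

226.02 g/mol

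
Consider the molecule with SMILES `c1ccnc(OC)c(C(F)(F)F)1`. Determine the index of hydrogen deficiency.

Atom tally by fragment:
  pyridine ring core → C:5 H:5 N:1
  (− 2 ring H displaced by substituents)
  + OCH3 → C:1 H:3 O:1
  + CF3 → C:1 F:3
Element totals:
  C: 7
  H: 6
  F: 3
  N: 1
  O: 1
Molecular formula: C7H6F3NO.
DoU = (2C + 2 + N − H − X) / 2 = (2·7 + 2 + 1 − 6 − 3) / 2 = 4.

4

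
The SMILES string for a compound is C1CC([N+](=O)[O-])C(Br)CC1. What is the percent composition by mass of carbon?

Atom tally by fragment:
  cyclohexane ring core → C:6 H:12
  (− 2 ring H displaced by substituents)
  + NO2 → N:1 O:2
  + Br → Br:1
Element totals:
  C: 6
  H: 10
  Br: 1
  N: 1
  O: 2
Molecular formula: C6H10BrNO2.
Molar mass = 208.055 g/mol.
Mass from C: 6 × 12.011 = 72.066 g/mol.
%C = 72.066 / 208.055 × 100 = 34.64%.

34.64%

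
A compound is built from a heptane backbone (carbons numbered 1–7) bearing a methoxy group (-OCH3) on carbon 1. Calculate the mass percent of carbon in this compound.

Atom tally by fragment:
  CH3OCH2 → C:2 H:5 O:1
  CH2 → C:1 H:2
  CH2 → C:1 H:2
  CH2 → C:1 H:2
  CH2 → C:1 H:2
  CH2 → C:1 H:2
  CH3 → C:1 H:3
Element totals:
  C: 8
  H: 18
  O: 1
Molecular formula: C8H18O.
Molar mass = 130.231 g/mol.
Mass from C: 8 × 12.011 = 96.088 g/mol.
%C = 96.088 / 130.231 × 100 = 73.78%.

73.78%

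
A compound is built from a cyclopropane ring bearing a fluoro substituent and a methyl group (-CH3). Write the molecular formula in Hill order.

C4H7F

Atom tally by fragment:
  cyclopropane ring core → C:3 H:6
  (− 2 ring H displaced by substituents)
  + F → F:1
  + CH3 → C:1 H:3
Element totals:
  C: 4
  H: 7
  F: 1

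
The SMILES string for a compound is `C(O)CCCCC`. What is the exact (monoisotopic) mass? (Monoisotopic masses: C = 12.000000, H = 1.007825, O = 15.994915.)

Atom tally by fragment:
  HOCH2 → C:1 H:3 O:1
  CH2 → C:1 H:2
  CH2 → C:1 H:2
  CH2 → C:1 H:2
  CH2 → C:1 H:2
  CH3 → C:1 H:3
Element totals:
  C: 6
  H: 14
  O: 1
Molecular formula: C6H14O.
  M = 6(12.0) + 14(1.007825) + 15.994915
    = 72.000000 + 14.109550 + 15.994915 = 102.104465

102.1045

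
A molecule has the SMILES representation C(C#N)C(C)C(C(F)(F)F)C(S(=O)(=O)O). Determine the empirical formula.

Atom tally by fragment:
  NCCH2 → C:2 H:2 N:1
  CH(CH3) → C:2 H:4
  CH(CF3) → C:2 H:1 F:3
  CH2SO3H → C:1 H:3 S:1 O:3
Element totals:
  C: 7
  H: 10
  F: 3
  N: 1
  O: 3
  S: 1
Molecular formula: C7H10F3NO3S.
gcd of subscripts (7, 3, 10, 1, 3, 1) = 1, so the empirical formula equals the molecular formula.

C7H10F3NO3S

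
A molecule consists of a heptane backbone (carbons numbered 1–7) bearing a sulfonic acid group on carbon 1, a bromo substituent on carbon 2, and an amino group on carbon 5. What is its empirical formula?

C7H16BrNO3S

Atom tally by fragment:
  HO3SCH2 → C:1 H:3 S:1 O:3
  CH(Br) → C:1 H:1 Br:1
  CH2 → C:1 H:2
  CH2 → C:1 H:2
  CH(NH2) → C:1 H:3 N:1
  CH2 → C:1 H:2
  CH3 → C:1 H:3
Element totals:
  C: 7
  H: 16
  Br: 1
  N: 1
  O: 3
  S: 1
Molecular formula: C7H16BrNO3S.
gcd of subscripts (1, 7, 16, 1, 3, 1) = 1, so the empirical formula equals the molecular formula.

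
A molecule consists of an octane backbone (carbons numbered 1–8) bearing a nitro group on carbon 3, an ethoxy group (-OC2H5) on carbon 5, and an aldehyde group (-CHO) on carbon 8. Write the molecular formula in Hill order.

C11H21NO4

Atom tally by fragment:
  CH3 → C:1 H:3
  CH2 → C:1 H:2
  CH(NO2) → C:1 H:1 N:1 O:2
  CH2 → C:1 H:2
  CH(OC2H5) → C:3 H:6 O:1
  CH2 → C:1 H:2
  CH2 → C:1 H:2
  CH2CHO → C:2 H:3 O:1
Element totals:
  C: 11
  H: 21
  N: 1
  O: 4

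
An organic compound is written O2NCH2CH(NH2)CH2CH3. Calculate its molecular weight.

Atom tally by fragment:
  O2NCH2 → C:1 H:2 N:1 O:2
  CH(NH2) → C:1 H:3 N:1
  CH2 → C:1 H:2
  CH3 → C:1 H:3
Element totals:
  C: 4
  H: 10
  N: 2
  O: 2
Molecular formula: C4H10N2O2.
  M = 4(12.011) + 10(1.008) + 2(14.007) + 2(15.999)
    = 48.044 + 10.080 + 28.014 + 31.998 = 118.136

118.14 g/mol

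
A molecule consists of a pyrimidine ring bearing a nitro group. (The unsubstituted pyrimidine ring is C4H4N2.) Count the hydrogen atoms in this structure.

Atom tally by fragment:
  pyrimidine ring core → C:4 H:4 N:2
  (− 1 ring H displaced by substituents)
  + NO2 → N:1 O:2
Element totals:
  C: 4
  H: 3
  N: 3
  O: 2

3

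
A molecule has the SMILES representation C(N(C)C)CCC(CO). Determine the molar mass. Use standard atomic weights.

Atom tally by fragment:
  (CH3)2NCH2 → C:3 H:8 N:1
  CH2 → C:1 H:2
  CH2 → C:1 H:2
  CH2CH2OH → C:2 H:5 O:1
Element totals:
  C: 7
  H: 17
  N: 1
  O: 1
Molecular formula: C7H17NO.
  M = 7(12.011) + 17(1.008) + 14.007 + 15.999
    = 84.077 + 17.136 + 14.007 + 15.999 = 131.219

131.22 g/mol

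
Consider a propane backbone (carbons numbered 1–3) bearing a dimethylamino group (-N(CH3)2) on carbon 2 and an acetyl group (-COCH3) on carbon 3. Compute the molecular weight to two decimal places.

129.20 g/mol

Atom tally by fragment:
  CH3 → C:1 H:3
  CH(N(CH3)2) → C:3 H:7 N:1
  CH2COCH3 → C:3 H:5 O:1
Element totals:
  C: 7
  H: 15
  N: 1
  O: 1
Molecular formula: C7H15NO.
  M = 7(12.011) + 15(1.008) + 14.007 + 15.999
    = 84.077 + 15.120 + 14.007 + 15.999 = 129.203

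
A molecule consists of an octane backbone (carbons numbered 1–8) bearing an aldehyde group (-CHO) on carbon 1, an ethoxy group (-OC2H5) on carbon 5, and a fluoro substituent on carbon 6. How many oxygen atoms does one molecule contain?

Atom tally by fragment:
  OHCCH2 → C:2 H:3 O:1
  CH2 → C:1 H:2
  CH2 → C:1 H:2
  CH2 → C:1 H:2
  CH(OC2H5) → C:3 H:6 O:1
  CH(F) → C:1 H:1 F:1
  CH2 → C:1 H:2
  CH3 → C:1 H:3
Element totals:
  C: 11
  H: 21
  F: 1
  O: 2

2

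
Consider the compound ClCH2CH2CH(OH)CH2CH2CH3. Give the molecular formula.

C6H13ClO

Atom tally by fragment:
  ClCH2 → C:1 H:2 Cl:1
  CH2 → C:1 H:2
  CH(OH) → C:1 H:2 O:1
  CH2 → C:1 H:2
  CH2 → C:1 H:2
  CH3 → C:1 H:3
Element totals:
  C: 6
  H: 13
  Cl: 1
  O: 1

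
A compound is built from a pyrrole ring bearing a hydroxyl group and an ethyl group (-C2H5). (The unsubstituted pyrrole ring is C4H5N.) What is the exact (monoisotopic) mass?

111.0684

Atom tally by fragment:
  pyrrole ring core → C:4 H:5 N:1
  (− 2 ring H displaced by substituents)
  + OH → O:1 H:1
  + C2H5 → C:2 H:5
Element totals:
  C: 6
  H: 9
  N: 1
  O: 1
Molecular formula: C6H9NO.
  M = 6(12.0) + 9(1.007825) + 14.003074 + 15.994915
    = 72.000000 + 9.070425 + 14.003074 + 15.994915 = 111.068414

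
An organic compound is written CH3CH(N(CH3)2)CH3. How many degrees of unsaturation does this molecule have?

0

Element totals:
  C: 5
  H: 13
  N: 1
Molecular formula: C5H13N.
DoU = (2C + 2 + N − H − X) / 2 = (2·5 + 2 + 1 − 13 − 0) / 2 = 0.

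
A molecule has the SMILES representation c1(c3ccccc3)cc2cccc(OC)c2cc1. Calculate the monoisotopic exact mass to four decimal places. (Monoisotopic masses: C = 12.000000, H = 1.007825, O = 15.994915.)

Atom tally by fragment:
  naphthalene ring system core → C:10 H:8
  (− 2 ring H displaced by substituents)
  + C6H5 → C:6 H:5
  + OCH3 → C:1 H:3 O:1
Element totals:
  C: 17
  H: 14
  O: 1
Molecular formula: C17H14O.
  M = 17(12.0) + 14(1.007825) + 15.994915
    = 204.000000 + 14.109550 + 15.994915 = 234.104465

234.1045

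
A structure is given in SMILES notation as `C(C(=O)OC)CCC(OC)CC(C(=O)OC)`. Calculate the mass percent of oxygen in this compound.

34.44%

Atom tally by fragment:
  CH3OOCCH2 → C:3 H:5 O:2
  CH2 → C:1 H:2
  CH2 → C:1 H:2
  CH(OCH3) → C:2 H:4 O:1
  CH2 → C:1 H:2
  CH2COOCH3 → C:3 H:5 O:2
Element totals:
  C: 11
  H: 20
  O: 5
Molecular formula: C11H20O5.
Molar mass = 232.276 g/mol.
Mass from O: 5 × 15.999 = 79.995 g/mol.
%O = 79.995 / 232.276 × 100 = 34.44%.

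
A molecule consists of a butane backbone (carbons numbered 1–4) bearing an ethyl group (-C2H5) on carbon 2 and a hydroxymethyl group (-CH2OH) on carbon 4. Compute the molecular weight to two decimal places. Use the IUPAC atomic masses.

Atom tally by fragment:
  CH3 → C:1 H:3
  CH(C2H5) → C:3 H:6
  CH2 → C:1 H:2
  CH2CH2OH → C:2 H:5 O:1
Element totals:
  C: 7
  H: 16
  O: 1
Molecular formula: C7H16O.
  M = 7(12.011) + 16(1.008) + 15.999
    = 84.077 + 16.128 + 15.999 = 116.204

116.20 g/mol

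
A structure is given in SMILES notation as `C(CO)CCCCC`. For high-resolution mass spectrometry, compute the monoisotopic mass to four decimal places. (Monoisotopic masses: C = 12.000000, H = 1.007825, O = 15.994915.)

Atom tally by fragment:
  HOCH2CH2 → C:2 H:5 O:1
  CH2 → C:1 H:2
  CH2 → C:1 H:2
  CH2 → C:1 H:2
  CH2 → C:1 H:2
  CH3 → C:1 H:3
Element totals:
  C: 7
  H: 16
  O: 1
Molecular formula: C7H16O.
  M = 7(12.0) + 16(1.007825) + 15.994915
    = 84.000000 + 16.125200 + 15.994915 = 116.120115

116.1201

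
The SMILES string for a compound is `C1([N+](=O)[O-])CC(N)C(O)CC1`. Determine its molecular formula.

C6H12N2O3

Atom tally by fragment:
  cyclohexane ring core → C:6 H:12
  (− 3 ring H displaced by substituents)
  + NO2 → N:1 O:2
  + NH2 → N:1 H:2
  + OH → O:1 H:1
Element totals:
  C: 6
  H: 12
  N: 2
  O: 3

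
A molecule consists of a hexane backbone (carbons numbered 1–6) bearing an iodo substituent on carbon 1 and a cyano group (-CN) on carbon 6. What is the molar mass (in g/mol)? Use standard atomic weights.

237.08 g/mol

Atom tally by fragment:
  ICH2 → C:1 H:2 I:1
  CH2 → C:1 H:2
  CH2 → C:1 H:2
  CH2 → C:1 H:2
  CH2 → C:1 H:2
  CH2CN → C:2 H:2 N:1
Element totals:
  C: 7
  H: 12
  I: 1
  N: 1
Molecular formula: C7H12IN.
  M = 7(12.011) + 12(1.008) + 126.904 + 14.007
    = 84.077 + 12.096 + 126.904 + 14.007 = 237.084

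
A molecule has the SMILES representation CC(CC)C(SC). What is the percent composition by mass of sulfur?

27.11%

Atom tally by fragment:
  CH3 → C:1 H:3
  CH(C2H5) → C:3 H:6
  CH2SCH3 → C:2 H:5 S:1
Element totals:
  C: 6
  H: 14
  S: 1
Molecular formula: C6H14S.
Molar mass = 118.238 g/mol.
Mass from S: 1 × 32.06 = 32.060 g/mol.
%S = 32.060 / 118.238 × 100 = 27.11%.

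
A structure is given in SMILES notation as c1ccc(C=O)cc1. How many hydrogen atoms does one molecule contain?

Atom tally by fragment:
  benzene ring core → C:6 H:6
  (− 1 ring H displaced by substituents)
  + CHO → C:1 H:1 O:1
Element totals:
  C: 7
  H: 6
  O: 1

6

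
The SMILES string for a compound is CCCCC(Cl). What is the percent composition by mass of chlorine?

33.26%

Atom tally by fragment:
  CH3 → C:1 H:3
  CH2 → C:1 H:2
  CH2 → C:1 H:2
  CH2 → C:1 H:2
  CH2Cl → C:1 H:2 Cl:1
Element totals:
  C: 5
  H: 11
  Cl: 1
Molecular formula: C5H11Cl.
Molar mass = 106.593 g/mol.
Mass from Cl: 1 × 35.45 = 35.450 g/mol.
%Cl = 35.450 / 106.593 × 100 = 33.26%.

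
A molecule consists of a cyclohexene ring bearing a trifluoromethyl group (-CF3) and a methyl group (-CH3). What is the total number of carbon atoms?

Atom tally by fragment:
  cyclohexene ring core → C:6 H:10
  (− 2 ring H displaced by substituents)
  + CF3 → C:1 F:3
  + CH3 → C:1 H:3
Element totals:
  C: 8
  H: 11
  F: 3

8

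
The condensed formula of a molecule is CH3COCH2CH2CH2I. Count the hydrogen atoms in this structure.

9

Element totals:
  C: 5
  H: 9
  I: 1
  O: 1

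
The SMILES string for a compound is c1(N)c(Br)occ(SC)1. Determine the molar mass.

Atom tally by fragment:
  furan ring core → C:4 H:4 O:1
  (− 3 ring H displaced by substituents)
  + NH2 → N:1 H:2
  + Br → Br:1
  + SCH3 → C:1 H:3 S:1
Element totals:
  C: 5
  H: 6
  Br: 1
  N: 1
  O: 1
  S: 1
Molecular formula: C5H6BrNOS.
  M = 5(12.011) + 6(1.008) + 79.904 + 14.007 + 15.999 + 32.06
    = 60.055 + 6.048 + 79.904 + 14.007 + 15.999 + 32.060 = 208.073

208.07 g/mol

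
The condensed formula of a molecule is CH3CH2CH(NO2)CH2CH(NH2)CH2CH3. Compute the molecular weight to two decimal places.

160.22 g/mol

Element totals:
  C: 7
  H: 16
  N: 2
  O: 2
Molecular formula: C7H16N2O2.
  M = 7(12.011) + 16(1.008) + 2(14.007) + 2(15.999)
    = 84.077 + 16.128 + 28.014 + 31.998 = 160.217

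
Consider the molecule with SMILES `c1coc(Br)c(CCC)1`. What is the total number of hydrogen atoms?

9

Atom tally by fragment:
  furan ring core → C:4 H:4 O:1
  (− 2 ring H displaced by substituents)
  + Br → Br:1
  + CH2CH2CH3 → C:3 H:7
Element totals:
  C: 7
  H: 9
  Br: 1
  O: 1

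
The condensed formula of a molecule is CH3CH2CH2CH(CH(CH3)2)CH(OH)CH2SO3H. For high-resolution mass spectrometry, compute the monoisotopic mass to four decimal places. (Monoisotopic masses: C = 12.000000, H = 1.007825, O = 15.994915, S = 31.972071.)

Atom tally by fragment:
  CH3 → C:1 H:3
  CH2 → C:1 H:2
  CH2 → C:1 H:2
  CH(CH(CH3)2) → C:4 H:8
  CH(OH) → C:1 H:2 O:1
  CH2SO3H → C:1 H:3 S:1 O:3
Element totals:
  C: 9
  H: 20
  O: 4
  S: 1
Molecular formula: C9H20O4S.
  M = 9(12.0) + 20(1.007825) + 4(15.994915) + 31.972071
    = 108.000000 + 20.156500 + 63.979660 + 31.972071 = 224.108231

224.1082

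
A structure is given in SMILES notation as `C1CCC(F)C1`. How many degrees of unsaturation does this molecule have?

Atom tally by fragment:
  cyclopentane ring core → C:5 H:10
  (− 1 ring H displaced by substituents)
  + F → F:1
Element totals:
  C: 5
  H: 9
  F: 1
Molecular formula: C5H9F.
DoU = (2C + 2 + N − H − X) / 2 = (2·5 + 2 + 0 − 9 − 1) / 2 = 1.

1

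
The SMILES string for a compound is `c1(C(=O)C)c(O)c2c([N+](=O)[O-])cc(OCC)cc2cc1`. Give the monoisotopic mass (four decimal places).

Atom tally by fragment:
  naphthalene ring system core → C:10 H:8
  (− 4 ring H displaced by substituents)
  + COCH3 → C:2 H:3 O:1
  + OH → O:1 H:1
  + NO2 → N:1 O:2
  + OC2H5 → C:2 H:5 O:1
Element totals:
  C: 14
  H: 13
  N: 1
  O: 5
Molecular formula: C14H13NO5.
  M = 14(12.0) + 13(1.007825) + 14.003074 + 5(15.994915)
    = 168.000000 + 13.101725 + 14.003074 + 79.974575 = 275.079374

275.0794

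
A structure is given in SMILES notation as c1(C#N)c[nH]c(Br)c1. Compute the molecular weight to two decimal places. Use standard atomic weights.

171.00 g/mol

Atom tally by fragment:
  pyrrole ring core → C:4 H:5 N:1
  (− 2 ring H displaced by substituents)
  + CN → C:1 N:1
  + Br → Br:1
Element totals:
  C: 5
  H: 3
  Br: 1
  N: 2
Molecular formula: C5H3BrN2.
  M = 5(12.011) + 3(1.008) + 79.904 + 2(14.007)
    = 60.055 + 3.024 + 79.904 + 28.014 = 170.997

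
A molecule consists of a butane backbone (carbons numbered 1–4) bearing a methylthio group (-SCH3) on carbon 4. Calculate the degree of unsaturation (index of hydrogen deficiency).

Atom tally by fragment:
  CH3 → C:1 H:3
  CH2 → C:1 H:2
  CH2 → C:1 H:2
  CH2SCH3 → C:2 H:5 S:1
Element totals:
  C: 5
  H: 12
  S: 1
Molecular formula: C5H12S.
DoU = (2C + 2 + N − H − X) / 2 = (2·5 + 2 + 0 − 12 − 0) / 2 = 0.

0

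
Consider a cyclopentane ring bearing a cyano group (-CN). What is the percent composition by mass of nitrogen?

Atom tally by fragment:
  cyclopentane ring core → C:5 H:10
  (− 1 ring H displaced by substituents)
  + CN → C:1 N:1
Element totals:
  C: 6
  H: 9
  N: 1
Molecular formula: C6H9N.
Molar mass = 95.145 g/mol.
Mass from N: 1 × 14.007 = 14.007 g/mol.
%N = 14.007 / 95.145 × 100 = 14.72%.

14.72%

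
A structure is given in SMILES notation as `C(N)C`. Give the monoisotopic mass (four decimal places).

45.0578

Atom tally by fragment:
  H2NCH2 → C:1 H:4 N:1
  CH3 → C:1 H:3
Element totals:
  C: 2
  H: 7
  N: 1
Molecular formula: C2H7N.
  M = 2(12.0) + 7(1.007825) + 14.003074
    = 24.000000 + 7.054775 + 14.003074 = 45.057849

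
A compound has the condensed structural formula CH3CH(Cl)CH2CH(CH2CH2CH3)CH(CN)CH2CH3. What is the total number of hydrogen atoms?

Element totals:
  C: 11
  H: 20
  Cl: 1
  N: 1

20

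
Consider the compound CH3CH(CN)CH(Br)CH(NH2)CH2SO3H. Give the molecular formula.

C6H11BrN2O3S

Atom tally by fragment:
  CH3 → C:1 H:3
  CH(CN) → C:2 H:1 N:1
  CH(Br) → C:1 H:1 Br:1
  CH(NH2) → C:1 H:3 N:1
  CH2SO3H → C:1 H:3 S:1 O:3
Element totals:
  C: 6
  H: 11
  Br: 1
  N: 2
  O: 3
  S: 1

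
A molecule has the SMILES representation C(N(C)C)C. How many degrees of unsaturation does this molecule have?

0

Atom tally by fragment:
  (CH3)2NCH2 → C:3 H:8 N:1
  CH3 → C:1 H:3
Element totals:
  C: 4
  H: 11
  N: 1
Molecular formula: C4H11N.
DoU = (2C + 2 + N − H − X) / 2 = (2·4 + 2 + 1 − 11 − 0) / 2 = 0.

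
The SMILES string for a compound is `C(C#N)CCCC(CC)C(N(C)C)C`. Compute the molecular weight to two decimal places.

Atom tally by fragment:
  NCCH2 → C:2 H:2 N:1
  CH2 → C:1 H:2
  CH2 → C:1 H:2
  CH2 → C:1 H:2
  CH(C2H5) → C:3 H:6
  CH(N(CH3)2) → C:3 H:7 N:1
  CH3 → C:1 H:3
Element totals:
  C: 12
  H: 24
  N: 2
Molecular formula: C12H24N2.
  M = 12(12.011) + 24(1.008) + 2(14.007)
    = 144.132 + 24.192 + 28.014 = 196.338

196.34 g/mol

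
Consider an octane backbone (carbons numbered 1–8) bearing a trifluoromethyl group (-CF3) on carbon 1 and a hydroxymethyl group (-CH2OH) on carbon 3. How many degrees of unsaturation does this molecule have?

Atom tally by fragment:
  F3CCH2 → C:2 H:2 F:3
  CH2 → C:1 H:2
  CH(CH2OH) → C:2 H:4 O:1
  CH2 → C:1 H:2
  CH2 → C:1 H:2
  CH2 → C:1 H:2
  CH2 → C:1 H:2
  CH3 → C:1 H:3
Element totals:
  C: 10
  H: 19
  F: 3
  O: 1
Molecular formula: C10H19F3O.
DoU = (2C + 2 + N − H − X) / 2 = (2·10 + 2 + 0 − 19 − 3) / 2 = 0.

0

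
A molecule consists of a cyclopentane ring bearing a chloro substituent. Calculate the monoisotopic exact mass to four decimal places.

104.0393

Atom tally by fragment:
  cyclopentane ring core → C:5 H:10
  (− 1 ring H displaced by substituents)
  + Cl → Cl:1
Element totals:
  C: 5
  H: 9
  Cl: 1
Molecular formula: C5H9Cl.
  M = 5(12.0) + 9(1.007825) + 34.968853
    = 60.000000 + 9.070425 + 34.968853 = 104.039278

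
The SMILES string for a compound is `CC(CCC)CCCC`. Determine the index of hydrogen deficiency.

Atom tally by fragment:
  CH3 → C:1 H:3
  CH(CH2CH2CH3) → C:4 H:8
  CH2 → C:1 H:2
  CH2 → C:1 H:2
  CH2 → C:1 H:2
  CH3 → C:1 H:3
Element totals:
  C: 9
  H: 20
Molecular formula: C9H20.
DoU = (2C + 2 + N − H − X) / 2 = (2·9 + 2 + 0 − 20 − 0) / 2 = 0.

0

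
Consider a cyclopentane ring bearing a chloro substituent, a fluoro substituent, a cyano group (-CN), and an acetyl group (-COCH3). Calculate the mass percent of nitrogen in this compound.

7.39%

Atom tally by fragment:
  cyclopentane ring core → C:5 H:10
  (− 4 ring H displaced by substituents)
  + Cl → Cl:1
  + F → F:1
  + CN → C:1 N:1
  + COCH3 → C:2 H:3 O:1
Element totals:
  C: 8
  H: 9
  Cl: 1
  F: 1
  N: 1
  O: 1
Molecular formula: C8H9ClFNO.
Molar mass = 189.614 g/mol.
Mass from N: 1 × 14.007 = 14.007 g/mol.
%N = 14.007 / 189.614 × 100 = 7.39%.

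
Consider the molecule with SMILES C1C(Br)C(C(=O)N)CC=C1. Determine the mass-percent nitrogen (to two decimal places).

Atom tally by fragment:
  cyclohexene ring core → C:6 H:10
  (− 2 ring H displaced by substituents)
  + Br → Br:1
  + CONH2 → C:1 H:2 O:1 N:1
Element totals:
  C: 7
  H: 10
  Br: 1
  N: 1
  O: 1
Molecular formula: C7H10BrNO.
Molar mass = 204.067 g/mol.
Mass from N: 1 × 14.007 = 14.007 g/mol.
%N = 14.007 / 204.067 × 100 = 6.86%.

6.86%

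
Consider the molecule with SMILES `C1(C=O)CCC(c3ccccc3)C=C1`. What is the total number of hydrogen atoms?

Atom tally by fragment:
  cyclohexene ring core → C:6 H:10
  (− 2 ring H displaced by substituents)
  + CHO → C:1 H:1 O:1
  + C6H5 → C:6 H:5
Element totals:
  C: 13
  H: 14
  O: 1

14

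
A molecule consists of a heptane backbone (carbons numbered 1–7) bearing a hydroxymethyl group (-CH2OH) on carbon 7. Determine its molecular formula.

Atom tally by fragment:
  CH3 → C:1 H:3
  CH2 → C:1 H:2
  CH2 → C:1 H:2
  CH2 → C:1 H:2
  CH2 → C:1 H:2
  CH2 → C:1 H:2
  CH2CH2OH → C:2 H:5 O:1
Element totals:
  C: 8
  H: 18
  O: 1

C8H18O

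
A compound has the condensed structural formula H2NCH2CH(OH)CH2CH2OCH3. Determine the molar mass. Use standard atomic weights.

Element totals:
  C: 5
  H: 13
  N: 1
  O: 2
Molecular formula: C5H13NO2.
  M = 5(12.011) + 13(1.008) + 14.007 + 2(15.999)
    = 60.055 + 13.104 + 14.007 + 31.998 = 119.164

119.16 g/mol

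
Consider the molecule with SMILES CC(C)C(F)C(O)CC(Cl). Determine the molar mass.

Atom tally by fragment:
  CH3 → C:1 H:3
  CH(CH3) → C:2 H:4
  CH(F) → C:1 H:1 F:1
  CH(OH) → C:1 H:2 O:1
  CH2 → C:1 H:2
  CH2Cl → C:1 H:2 Cl:1
Element totals:
  C: 7
  H: 14
  Cl: 1
  F: 1
  O: 1
Molecular formula: C7H14ClFO.
  M = 7(12.011) + 14(1.008) + 35.45 + 18.998 + 15.999
    = 84.077 + 14.112 + 35.450 + 18.998 + 15.999 = 168.636

168.64 g/mol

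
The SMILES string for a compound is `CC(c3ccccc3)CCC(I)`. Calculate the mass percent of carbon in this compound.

Atom tally by fragment:
  CH3 → C:1 H:3
  CH(C6H5) → C:7 H:6
  CH2 → C:1 H:2
  CH2 → C:1 H:2
  CH2I → C:1 H:2 I:1
Element totals:
  C: 11
  H: 15
  I: 1
Molecular formula: C11H15I.
Molar mass = 274.145 g/mol.
Mass from C: 11 × 12.011 = 132.121 g/mol.
%C = 132.121 / 274.145 × 100 = 48.19%.

48.19%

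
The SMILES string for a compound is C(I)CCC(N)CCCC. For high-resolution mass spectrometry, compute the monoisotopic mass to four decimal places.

Atom tally by fragment:
  ICH2 → C:1 H:2 I:1
  CH2 → C:1 H:2
  CH2 → C:1 H:2
  CH(NH2) → C:1 H:3 N:1
  CH2 → C:1 H:2
  CH2 → C:1 H:2
  CH2 → C:1 H:2
  CH3 → C:1 H:3
Element totals:
  C: 8
  H: 18
  I: 1
  N: 1
Molecular formula: C8H18IN.
  M = 8(12.0) + 18(1.007825) + 126.904472 + 14.003074
    = 96.000000 + 18.140850 + 126.904472 + 14.003074 = 255.048396

255.0484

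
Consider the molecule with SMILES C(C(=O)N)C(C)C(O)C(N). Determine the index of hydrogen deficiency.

1

Atom tally by fragment:
  H2NOCCH2 → C:2 H:4 O:1 N:1
  CH(CH3) → C:2 H:4
  CH(OH) → C:1 H:2 O:1
  CH2NH2 → C:1 H:4 N:1
Element totals:
  C: 6
  H: 14
  N: 2
  O: 2
Molecular formula: C6H14N2O2.
DoU = (2C + 2 + N − H − X) / 2 = (2·6 + 2 + 2 − 14 − 0) / 2 = 1.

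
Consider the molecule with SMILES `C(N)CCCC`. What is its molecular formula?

Atom tally by fragment:
  H2NCH2 → C:1 H:4 N:1
  CH2 → C:1 H:2
  CH2 → C:1 H:2
  CH2 → C:1 H:2
  CH3 → C:1 H:3
Element totals:
  C: 5
  H: 13
  N: 1

C5H13N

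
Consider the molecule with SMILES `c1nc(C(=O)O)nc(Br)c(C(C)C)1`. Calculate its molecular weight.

Atom tally by fragment:
  pyrimidine ring core → C:4 H:4 N:2
  (− 3 ring H displaced by substituents)
  + COOH → C:1 H:1 O:2
  + Br → Br:1
  + CH(CH3)2 → C:3 H:7
Element totals:
  C: 8
  H: 9
  Br: 1
  N: 2
  O: 2
Molecular formula: C8H9BrN2O2.
  M = 8(12.011) + 9(1.008) + 79.904 + 2(14.007) + 2(15.999)
    = 96.088 + 9.072 + 79.904 + 28.014 + 31.998 = 245.076

245.08 g/mol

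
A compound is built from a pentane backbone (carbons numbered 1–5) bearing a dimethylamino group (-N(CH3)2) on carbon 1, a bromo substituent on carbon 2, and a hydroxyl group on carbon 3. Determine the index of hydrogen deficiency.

0

Atom tally by fragment:
  (CH3)2NCH2 → C:3 H:8 N:1
  CH(Br) → C:1 H:1 Br:1
  CH(OH) → C:1 H:2 O:1
  CH2 → C:1 H:2
  CH3 → C:1 H:3
Element totals:
  C: 7
  H: 16
  Br: 1
  N: 1
  O: 1
Molecular formula: C7H16BrNO.
DoU = (2C + 2 + N − H − X) / 2 = (2·7 + 2 + 1 − 16 − 1) / 2 = 0.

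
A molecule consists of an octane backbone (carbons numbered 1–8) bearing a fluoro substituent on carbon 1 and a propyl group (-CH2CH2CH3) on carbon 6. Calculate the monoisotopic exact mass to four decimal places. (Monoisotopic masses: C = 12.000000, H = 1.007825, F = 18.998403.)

174.1784

Atom tally by fragment:
  FCH2 → C:1 H:2 F:1
  CH2 → C:1 H:2
  CH2 → C:1 H:2
  CH2 → C:1 H:2
  CH2 → C:1 H:2
  CH(CH2CH2CH3) → C:4 H:8
  CH2 → C:1 H:2
  CH3 → C:1 H:3
Element totals:
  C: 11
  H: 23
  F: 1
Molecular formula: C11H23F.
  M = 11(12.0) + 23(1.007825) + 18.998403
    = 132.000000 + 23.179975 + 18.998403 = 174.178378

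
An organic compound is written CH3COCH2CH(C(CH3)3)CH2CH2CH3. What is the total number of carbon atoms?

Atom tally by fragment:
  CH3COCH2 → C:3 H:5 O:1
  CH(C(CH3)3) → C:5 H:10
  CH2 → C:1 H:2
  CH2 → C:1 H:2
  CH3 → C:1 H:3
Element totals:
  C: 11
  H: 22
  O: 1

11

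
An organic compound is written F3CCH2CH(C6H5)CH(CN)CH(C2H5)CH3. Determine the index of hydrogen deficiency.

Atom tally by fragment:
  F3CCH2 → C:2 H:2 F:3
  CH(C6H5) → C:7 H:6
  CH(CN) → C:2 H:1 N:1
  CH(C2H5) → C:3 H:6
  CH3 → C:1 H:3
Element totals:
  C: 15
  H: 18
  F: 3
  N: 1
Molecular formula: C15H18F3N.
DoU = (2C + 2 + N − H − X) / 2 = (2·15 + 2 + 1 − 18 − 3) / 2 = 6.

6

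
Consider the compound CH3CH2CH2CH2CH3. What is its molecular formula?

C5H12

Atom tally by fragment:
  CH3 → C:1 H:3
  CH2 → C:1 H:2
  CH2 → C:1 H:2
  CH2 → C:1 H:2
  CH3 → C:1 H:3
Element totals:
  C: 5
  H: 12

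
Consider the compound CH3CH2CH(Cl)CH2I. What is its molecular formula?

C4H8ClI

Atom tally by fragment:
  CH3 → C:1 H:3
  CH2 → C:1 H:2
  CH(Cl) → C:1 H:1 Cl:1
  CH2I → C:1 H:2 I:1
Element totals:
  C: 4
  H: 8
  Cl: 1
  I: 1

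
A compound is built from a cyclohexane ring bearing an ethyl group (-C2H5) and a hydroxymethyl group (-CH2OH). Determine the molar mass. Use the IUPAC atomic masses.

142.24 g/mol

Atom tally by fragment:
  cyclohexane ring core → C:6 H:12
  (− 2 ring H displaced by substituents)
  + C2H5 → C:2 H:5
  + CH2OH → C:1 H:3 O:1
Element totals:
  C: 9
  H: 18
  O: 1
Molecular formula: C9H18O.
  M = 9(12.011) + 18(1.008) + 15.999
    = 108.099 + 18.144 + 15.999 = 142.242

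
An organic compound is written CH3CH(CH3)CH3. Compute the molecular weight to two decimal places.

58.12 g/mol

Element totals:
  C: 4
  H: 10
Molecular formula: C4H10.
  M = 4(12.011) + 10(1.008)
    = 48.044 + 10.080 = 58.124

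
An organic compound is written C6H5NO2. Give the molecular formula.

C6H5NO2

Atom tally by fragment:
  benzene ring core → C:6 H:6
  (− 1 ring H displaced by substituents)
  + NO2 → N:1 O:2
Element totals:
  C: 6
  H: 5
  N: 1
  O: 2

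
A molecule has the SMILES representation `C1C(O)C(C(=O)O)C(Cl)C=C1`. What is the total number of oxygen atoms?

Atom tally by fragment:
  cyclohexene ring core → C:6 H:10
  (− 3 ring H displaced by substituents)
  + OH → O:1 H:1
  + COOH → C:1 H:1 O:2
  + Cl → Cl:1
Element totals:
  C: 7
  H: 9
  Cl: 1
  O: 3

3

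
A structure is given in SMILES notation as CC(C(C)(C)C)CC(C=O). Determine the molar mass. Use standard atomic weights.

Atom tally by fragment:
  CH3 → C:1 H:3
  CH(C(CH3)3) → C:5 H:10
  CH2 → C:1 H:2
  CH2CHO → C:2 H:3 O:1
Element totals:
  C: 9
  H: 18
  O: 1
Molecular formula: C9H18O.
  M = 9(12.011) + 18(1.008) + 15.999
    = 108.099 + 18.144 + 15.999 = 142.242

142.24 g/mol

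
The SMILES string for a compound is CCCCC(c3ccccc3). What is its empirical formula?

C11H16

Atom tally by fragment:
  CH3 → C:1 H:3
  CH2 → C:1 H:2
  CH2 → C:1 H:2
  CH2 → C:1 H:2
  CH2C6H5 → C:7 H:7
Element totals:
  C: 11
  H: 16
Molecular formula: C11H16.
gcd of subscripts (11, 16) = 1, so the empirical formula equals the molecular formula.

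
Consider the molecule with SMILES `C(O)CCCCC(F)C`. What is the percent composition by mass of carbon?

62.65%

Atom tally by fragment:
  HOCH2 → C:1 H:3 O:1
  CH2 → C:1 H:2
  CH2 → C:1 H:2
  CH2 → C:1 H:2
  CH2 → C:1 H:2
  CH(F) → C:1 H:1 F:1
  CH3 → C:1 H:3
Element totals:
  C: 7
  H: 15
  F: 1
  O: 1
Molecular formula: C7H15FO.
Molar mass = 134.194 g/mol.
Mass from C: 7 × 12.011 = 84.077 g/mol.
%C = 84.077 / 134.194 × 100 = 62.65%.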